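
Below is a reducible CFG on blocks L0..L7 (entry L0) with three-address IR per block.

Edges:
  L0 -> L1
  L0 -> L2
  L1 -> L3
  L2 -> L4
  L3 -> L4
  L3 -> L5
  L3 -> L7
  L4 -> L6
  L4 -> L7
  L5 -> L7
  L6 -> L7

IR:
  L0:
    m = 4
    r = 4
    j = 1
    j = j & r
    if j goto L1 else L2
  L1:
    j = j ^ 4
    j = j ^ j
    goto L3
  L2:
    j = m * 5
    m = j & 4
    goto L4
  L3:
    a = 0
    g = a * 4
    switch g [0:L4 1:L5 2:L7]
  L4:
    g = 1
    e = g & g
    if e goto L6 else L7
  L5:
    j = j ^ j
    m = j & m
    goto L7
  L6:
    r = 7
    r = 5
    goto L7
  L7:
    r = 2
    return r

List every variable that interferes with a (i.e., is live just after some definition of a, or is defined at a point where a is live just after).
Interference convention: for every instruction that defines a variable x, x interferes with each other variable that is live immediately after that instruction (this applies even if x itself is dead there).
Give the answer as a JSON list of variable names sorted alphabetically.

Answer: ["j", "m"]

Analysis:
Block summaries:
  L0: {j,m,r} / ∅
  L1: {j} / {j}
  L2: {j,m} / {m}
  L3: {a,g} / ∅
  L4: {e,g} / ∅
  L5: {j,m} / {j,m}
  L6: {r} / ∅
  L7: {r} / ∅

Liveness:
  live L0: ∅→{j,m}
  live L1: {j,m}→{j,m}
  live L2: {m}→∅
  live L3: {j,m}→{j,m}
  live L4: ∅→∅
  live L5: {j,m}→∅
  live L6: ∅→∅
  live L7: ∅→∅

Interfere edges:
  a: {j,m}
  e: ∅
  g: {j,m}
  j: {a,g,m,r}
  m: {a,g,j,r}
  r: {j,m}

N(a) = ["j", "m"]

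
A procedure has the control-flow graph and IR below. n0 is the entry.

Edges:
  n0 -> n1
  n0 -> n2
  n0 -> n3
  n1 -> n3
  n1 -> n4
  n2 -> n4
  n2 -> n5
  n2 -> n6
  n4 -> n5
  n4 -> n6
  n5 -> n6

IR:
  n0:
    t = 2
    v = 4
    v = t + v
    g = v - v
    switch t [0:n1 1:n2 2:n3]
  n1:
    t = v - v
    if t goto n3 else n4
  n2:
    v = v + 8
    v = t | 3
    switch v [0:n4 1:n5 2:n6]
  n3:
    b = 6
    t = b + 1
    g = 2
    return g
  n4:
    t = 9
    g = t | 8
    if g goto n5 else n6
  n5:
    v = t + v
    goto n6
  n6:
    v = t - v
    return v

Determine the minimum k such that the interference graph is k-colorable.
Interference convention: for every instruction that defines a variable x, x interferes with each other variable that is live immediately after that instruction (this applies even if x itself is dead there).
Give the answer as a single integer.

Block summaries:
  n0: {g,t,v} / ∅
  n1: {t} / {v}
  n2: {v} / {t,v}
  n3: {b,g,t} / ∅
  n4: {g,t} / ∅
  n5: {v} / {t,v}
  n6: {v} / {t,v}

Liveness:
  n0: in=∅ out={t,v}
  n1: in={v} out={v}
  n2: in={t,v} out={t,v}
  n3: in=∅ out=∅
  n4: in={v} out={t,v}
  n5: in={t,v} out={t,v}
  n6: in={t,v} out=∅

Interfere edges:
  b: ∅
  g: {t,v}
  t: {g,v}
  v: {g,t}

Colouring:
  {g,t,v} pairwise interfere (3-clique) ⇒ χ ≥ 3
  assign b→r0 g→r0 t→r1 v→r2 — no edge inside a register ⇒ χ ≤ 3
  χ = 3

Answer: 3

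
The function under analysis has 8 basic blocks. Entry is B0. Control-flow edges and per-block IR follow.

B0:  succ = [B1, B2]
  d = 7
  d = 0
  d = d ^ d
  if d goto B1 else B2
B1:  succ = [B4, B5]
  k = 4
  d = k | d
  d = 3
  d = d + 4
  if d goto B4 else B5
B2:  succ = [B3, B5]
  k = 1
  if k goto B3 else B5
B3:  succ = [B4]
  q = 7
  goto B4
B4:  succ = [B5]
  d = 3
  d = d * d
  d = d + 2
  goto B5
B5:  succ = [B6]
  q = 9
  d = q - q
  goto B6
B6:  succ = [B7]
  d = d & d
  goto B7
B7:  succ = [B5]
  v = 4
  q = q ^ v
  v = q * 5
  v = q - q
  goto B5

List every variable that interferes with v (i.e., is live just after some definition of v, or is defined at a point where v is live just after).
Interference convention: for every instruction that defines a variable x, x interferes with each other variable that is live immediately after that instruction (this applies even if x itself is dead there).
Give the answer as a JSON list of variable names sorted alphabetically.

Answer: ["q"]

Analysis:
def/use:
  B0 def {d} use ∅
  B1 def {d,k} use {d}
  B2 def {k} use ∅
  B3 def {q} use ∅
  B4 def {d} use ∅
  B5 def {d,q} use ∅
  B6 def {d} use {d}
  B7 def {q,v} use {q}

Live sets:
  B0: in=∅ out={d}
  B1: in={d} out=∅
  B2: in=∅ out=∅
  B3: in=∅ out=∅
  B4: in=∅ out=∅
  B5: in=∅ out={d,q}
  B6: in={d,q} out={q}
  B7: in={q} out=∅

Interference:
  d — {k,q}
  k — {d}
  q — {d,v}
  v — {q}

N(v) = ["q"]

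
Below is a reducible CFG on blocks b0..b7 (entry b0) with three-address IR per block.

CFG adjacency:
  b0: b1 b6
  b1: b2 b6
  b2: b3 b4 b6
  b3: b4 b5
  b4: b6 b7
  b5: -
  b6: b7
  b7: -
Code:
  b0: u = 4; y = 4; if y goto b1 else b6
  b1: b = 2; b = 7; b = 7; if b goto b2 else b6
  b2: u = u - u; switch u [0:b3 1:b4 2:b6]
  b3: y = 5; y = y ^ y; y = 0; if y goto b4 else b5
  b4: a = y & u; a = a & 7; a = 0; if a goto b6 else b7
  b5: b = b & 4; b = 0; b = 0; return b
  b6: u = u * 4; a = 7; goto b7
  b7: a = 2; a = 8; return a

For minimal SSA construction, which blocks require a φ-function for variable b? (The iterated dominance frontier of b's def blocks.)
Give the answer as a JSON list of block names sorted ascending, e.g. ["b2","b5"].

Answer: ["b6", "b7"]

Working:
idom tree: b1←b0 b2←b1 b3←b2 b4←b2 b5←b3 b6←b0 b7←b0
Join-block Dom:
  b4: preds {b2,b3}: {b0,b1,b2} ∩ {b0,b1,b2,b3} = {b0,b1,b2}; idom=b2
  b6: preds {b0,b1,b2,b4}: {b0} ∩ {b0,b1} ∩ {b0,b1,b2} ∩ {b0,b1,b2,b4} = {b0}; idom=b0
  b7: preds {b4,b6}: {b0,b1,b2,b4} ∩ {b0,b6} = {b0}; idom=b0

Frontier:
  join b4 pred b2: · stop@b2
  join b4 pred b3: b3 stop@b2
  join b6 pred b0: · stop@b0
  join b6 pred b1: b1 stop@b0
  join b6 pred b2: b2→b1 stop@b0
  join b6 pred b4: b4→b2→b1 stop@b0
  join b7 pred b4: b4→b2→b1 stop@b0
  join b7 pred b6: b6 stop@b0
  b0 → ∅
  b1 → {b6,b7}
  b2 → {b6,b7}
  b3 → {b4}
  b4 → {b6,b7}
  b5 → ∅
  b6 → {b7}
  b7 → ∅

φ for b: defs {b1,b5}
  DF⁺ = {b6,b7}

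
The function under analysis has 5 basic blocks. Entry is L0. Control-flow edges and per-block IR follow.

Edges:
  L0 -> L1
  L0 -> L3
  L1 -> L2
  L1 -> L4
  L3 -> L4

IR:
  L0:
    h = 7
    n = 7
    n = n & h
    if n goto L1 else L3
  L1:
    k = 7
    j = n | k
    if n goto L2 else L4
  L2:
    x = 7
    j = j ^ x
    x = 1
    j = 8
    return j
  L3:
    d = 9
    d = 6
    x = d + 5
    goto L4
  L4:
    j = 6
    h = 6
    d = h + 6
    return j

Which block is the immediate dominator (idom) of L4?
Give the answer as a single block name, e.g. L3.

Answer: L0

Derivation:
idom tree: L1←L0 L2←L1 L3←L0 L4←L0
Dom at joins:
  L4: preds {L1,L3}: {L0,L1} ∩ {L0,L3} = {L0}; idom=L0

idom(L4) = L0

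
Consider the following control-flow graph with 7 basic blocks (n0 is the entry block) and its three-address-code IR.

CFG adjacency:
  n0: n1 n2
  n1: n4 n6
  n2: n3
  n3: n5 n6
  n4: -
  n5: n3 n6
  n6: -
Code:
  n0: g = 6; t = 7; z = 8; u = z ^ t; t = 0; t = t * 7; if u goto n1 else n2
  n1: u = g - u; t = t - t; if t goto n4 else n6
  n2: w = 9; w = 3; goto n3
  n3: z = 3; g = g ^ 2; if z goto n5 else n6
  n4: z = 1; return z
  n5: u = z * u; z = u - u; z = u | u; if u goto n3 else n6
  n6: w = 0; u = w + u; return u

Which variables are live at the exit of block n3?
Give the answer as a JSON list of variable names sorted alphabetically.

Per-block:
  n0 def {g,t,u,z} use ∅
  n1 def {t,u} use {g,t,u}
  n2 def {w} use ∅
  n3 def {g,z} use {g}
  n4 def {z} use ∅
  n5 def {u,z} use {u,z}
  n6 def {u,w} use {u}

Live sets:
  n0: in=∅ out={g,t,u}
  n1: in={g,t,u} out={u}
  n2: in={g,u} out={g,u}
  n3: in={g,u} out={g,u,z}
  n4: in=∅ out=∅
  n5: in={g,u,z} out={g,u}
  n6: in={u} out=∅

live-out(n3) = ["g", "u", "z"]

Answer: ["g", "u", "z"]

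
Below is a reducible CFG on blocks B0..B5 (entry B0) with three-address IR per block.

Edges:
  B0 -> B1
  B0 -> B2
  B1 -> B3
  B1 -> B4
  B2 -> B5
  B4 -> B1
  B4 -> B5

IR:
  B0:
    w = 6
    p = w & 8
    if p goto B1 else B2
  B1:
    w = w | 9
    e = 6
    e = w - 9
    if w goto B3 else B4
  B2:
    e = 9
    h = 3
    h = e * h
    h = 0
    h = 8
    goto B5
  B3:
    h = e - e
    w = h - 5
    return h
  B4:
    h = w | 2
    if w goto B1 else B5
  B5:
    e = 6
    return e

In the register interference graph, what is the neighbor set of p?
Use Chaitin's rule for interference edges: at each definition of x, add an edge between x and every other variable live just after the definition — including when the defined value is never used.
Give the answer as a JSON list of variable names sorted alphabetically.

Answer: ["w"]

Working:
Block summaries:
  B0: {p,w} / ∅
  B1: {e,w} / {w}
  B2: {e,h} / ∅
  B3: {h,w} / {e}
  B4: {h} / {w}
  B5: {e} / ∅

Live sets:
  B0: in=∅ out={w}
  B1: in={w} out={e,w}
  B2: in=∅ out=∅
  B3: in={e} out=∅
  B4: in={w} out={w}
  B5: in=∅ out=∅

Interfere edges:
  e: {h,w}
  h: {e,w}
  p: {w}
  w: {e,h,p}

N(p) = ["w"]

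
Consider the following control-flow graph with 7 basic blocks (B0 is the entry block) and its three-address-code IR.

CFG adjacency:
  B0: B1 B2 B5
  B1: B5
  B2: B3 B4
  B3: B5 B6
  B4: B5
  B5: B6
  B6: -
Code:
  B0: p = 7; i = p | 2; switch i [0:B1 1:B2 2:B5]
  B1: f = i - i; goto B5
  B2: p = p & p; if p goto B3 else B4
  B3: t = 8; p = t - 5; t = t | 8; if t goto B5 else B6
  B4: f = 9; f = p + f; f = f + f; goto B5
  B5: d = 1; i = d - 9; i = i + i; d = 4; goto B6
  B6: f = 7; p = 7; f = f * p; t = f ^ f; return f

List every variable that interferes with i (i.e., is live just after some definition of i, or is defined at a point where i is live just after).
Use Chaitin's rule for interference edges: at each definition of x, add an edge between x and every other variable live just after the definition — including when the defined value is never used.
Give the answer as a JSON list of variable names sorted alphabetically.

Block summaries:
  B0: def={i,p} ue=∅
  B1: def={f} ue={i}
  B2: def={p} ue={p}
  B3: def={p,t} ue=∅
  B4: def={f} ue={p}
  B5: def={d,i} ue=∅
  B6: def={f,p,t} ue=∅

Liveness:
  B0 li=∅ lo={i,p}
  B1 li={i} lo=∅
  B2 li={p} lo={p}
  B3 li=∅ lo=∅
  B4 li={p} lo=∅
  B5 li=∅ lo=∅
  B6 li=∅ lo=∅

Interfere edges:
  d: ∅
  f: {p,t}
  i: {p}
  p: {f,i,t}
  t: {f,p}

N(i) = ["p"]

Answer: ["p"]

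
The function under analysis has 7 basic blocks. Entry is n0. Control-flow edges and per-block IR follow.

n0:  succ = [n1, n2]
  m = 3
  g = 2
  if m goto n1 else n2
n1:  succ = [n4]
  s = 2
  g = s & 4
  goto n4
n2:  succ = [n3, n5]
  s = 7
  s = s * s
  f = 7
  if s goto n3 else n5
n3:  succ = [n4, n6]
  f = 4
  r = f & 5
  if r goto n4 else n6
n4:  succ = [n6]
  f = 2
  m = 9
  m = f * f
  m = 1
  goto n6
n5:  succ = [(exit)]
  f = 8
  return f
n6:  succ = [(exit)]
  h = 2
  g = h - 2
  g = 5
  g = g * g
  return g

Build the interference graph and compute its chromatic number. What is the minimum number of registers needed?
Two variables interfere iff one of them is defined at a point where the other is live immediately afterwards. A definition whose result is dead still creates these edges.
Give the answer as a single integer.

Answer: 2

Derivation:
def/use:
  n0: def={g,m} ue=∅
  n1: def={g,s} ue=∅
  n2: def={f,s} ue=∅
  n3: def={f,r} ue=∅
  n4: def={f,m} ue=∅
  n5: def={f} ue=∅
  n6: def={g,h} ue=∅

Backward fixpoint:
  n0: in=∅ out=∅
  n1: in=∅ out=∅
  n2: in=∅ out=∅
  n3: in=∅ out=∅
  n4: in=∅ out=∅
  n5: in=∅ out=∅
  n6: in=∅ out=∅

Conflict graph:
  f: {m,s}
  g: {m}
  h: ∅
  m: {f,g}
  r: ∅
  s: {f}

Chromatic number:
  clique {f,m} ⇒ need ≥ 2
  assign f→r0 g→r0 h→r0 m→r1 r→r0 s→r1 — no edge inside a register ⇒ χ ≤ 2
  χ = 2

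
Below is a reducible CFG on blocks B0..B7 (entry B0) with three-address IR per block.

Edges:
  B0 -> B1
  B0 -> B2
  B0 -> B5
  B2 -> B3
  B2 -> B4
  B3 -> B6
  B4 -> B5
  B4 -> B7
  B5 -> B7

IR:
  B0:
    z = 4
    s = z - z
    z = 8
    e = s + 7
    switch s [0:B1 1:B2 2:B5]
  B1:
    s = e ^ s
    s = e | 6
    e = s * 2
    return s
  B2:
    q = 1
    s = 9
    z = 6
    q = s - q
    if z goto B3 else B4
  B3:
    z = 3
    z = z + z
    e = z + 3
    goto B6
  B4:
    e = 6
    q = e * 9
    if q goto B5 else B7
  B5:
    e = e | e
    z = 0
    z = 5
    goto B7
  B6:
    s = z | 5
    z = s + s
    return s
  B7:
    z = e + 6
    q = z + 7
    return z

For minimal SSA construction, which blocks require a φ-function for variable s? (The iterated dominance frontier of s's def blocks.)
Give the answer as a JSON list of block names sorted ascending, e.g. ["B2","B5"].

idom tree: B1←B0 B2←B0 B3←B2 B4←B2 B5←B0 B6←B3 B7←B0
Join-block Dom:
  B5: preds {B0,B4}: {B0} ∩ {B0,B2,B4} = {B0}; idom=B0
  B7: preds {B4,B5}: {B0,B2,B4} ∩ {B0,B5} = {B0}; idom=B0

DF derivation:
  B5←B0: walk · to B0
  B5←B4: walk B4→B2 to B0
  B7←B4: walk B4→B2 to B0
  B7←B5: walk B5 to B0
  B0: DF=∅
  B1: DF=∅
  B2: DF={B5,B7}
  B3: DF=∅
  B4: DF={B5,B7}
  B5: DF={B7}
  B6: DF=∅
  B7: DF=∅

φ for s: defs {B0,B1,B2,B6}
  DF⁺ = {B5,B7}

Answer: ["B5", "B7"]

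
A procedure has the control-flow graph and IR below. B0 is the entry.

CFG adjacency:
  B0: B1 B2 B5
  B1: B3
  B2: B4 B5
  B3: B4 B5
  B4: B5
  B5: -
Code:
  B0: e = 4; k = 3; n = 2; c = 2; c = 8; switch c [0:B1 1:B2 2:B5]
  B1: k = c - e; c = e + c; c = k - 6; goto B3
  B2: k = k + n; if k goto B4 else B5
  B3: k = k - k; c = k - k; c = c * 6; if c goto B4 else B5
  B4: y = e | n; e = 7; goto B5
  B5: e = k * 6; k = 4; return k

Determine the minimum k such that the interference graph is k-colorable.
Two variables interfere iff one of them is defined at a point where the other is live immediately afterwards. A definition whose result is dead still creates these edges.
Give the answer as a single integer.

Block summaries:
  B0 def {c,e,k,n} use ∅
  B1 def {c,k} use {c,e}
  B2 def {k} use {k,n}
  B3 def {c,k} use {k}
  B4 def {e,y} use {e,n}
  B5 def {e,k} use {k}

Backward fixpoint:
  B0 li=∅ lo={c,e,k,n}
  B1 li={c,e,n} lo={e,k,n}
  B2 li={e,k,n} lo={e,k,n}
  B3 li={e,k,n} lo={e,k,n}
  B4 li={e,k,n} lo={k}
  B5 li={k} lo=∅

Interference:
  c — {e,k,n}
  e — {c,k,n}
  k — {c,e,n,y}
  n — {c,e,k}
  y — {k}

Chromatic number:
  {c,e,k,n} pairwise interfere (4-clique) ⇒ χ ≥ 4
  4-colouring: c0={k}  c1={c,y}  c2={e}  c3={n}
  χ = 4

Answer: 4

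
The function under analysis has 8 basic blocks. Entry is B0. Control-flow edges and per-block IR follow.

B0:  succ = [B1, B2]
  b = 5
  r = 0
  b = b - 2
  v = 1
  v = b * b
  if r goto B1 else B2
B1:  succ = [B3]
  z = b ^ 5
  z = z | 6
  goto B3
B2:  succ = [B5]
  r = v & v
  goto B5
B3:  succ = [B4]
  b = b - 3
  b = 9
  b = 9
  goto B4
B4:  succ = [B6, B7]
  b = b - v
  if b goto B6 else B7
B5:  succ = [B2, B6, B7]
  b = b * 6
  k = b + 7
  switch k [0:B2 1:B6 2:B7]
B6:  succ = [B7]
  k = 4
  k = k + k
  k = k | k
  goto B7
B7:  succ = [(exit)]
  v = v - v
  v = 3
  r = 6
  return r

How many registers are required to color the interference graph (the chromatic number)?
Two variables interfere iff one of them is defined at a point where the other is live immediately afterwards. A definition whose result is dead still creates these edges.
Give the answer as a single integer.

Answer: 3

Derivation:
Per-block:
  B0: def={b,r,v} ue=∅
  B1: def={z} ue={b}
  B2: def={r} ue={v}
  B3: def={b} ue={b}
  B4: def={b} ue={b,v}
  B5: def={b,k} ue={b}
  B6: def={k} ue=∅
  B7: def={r,v} ue={v}

Liveness:
  B0 li=∅ lo={b,v}
  B1 li={b,v} lo={b,v}
  B2 li={b,v} lo={b,v}
  B3 li={b,v} lo={b,v}
  B4 li={b,v} lo={v}
  B5 li={b,v} lo={b,v}
  B6 li={v} lo={v}
  B7 li={v} lo=∅

Conflict graph:
  b — {k,r,v,z}
  k — {b,v}
  r — {b,v}
  v — {b,k,r,z}
  z — {b,v}

Colouring:
  lower bound: {b,k,v} mutually conflict ⇒ χ ≥ 3
  3-colouring: c0={b}  c1={v}  c2={k,r,z}
  χ = 3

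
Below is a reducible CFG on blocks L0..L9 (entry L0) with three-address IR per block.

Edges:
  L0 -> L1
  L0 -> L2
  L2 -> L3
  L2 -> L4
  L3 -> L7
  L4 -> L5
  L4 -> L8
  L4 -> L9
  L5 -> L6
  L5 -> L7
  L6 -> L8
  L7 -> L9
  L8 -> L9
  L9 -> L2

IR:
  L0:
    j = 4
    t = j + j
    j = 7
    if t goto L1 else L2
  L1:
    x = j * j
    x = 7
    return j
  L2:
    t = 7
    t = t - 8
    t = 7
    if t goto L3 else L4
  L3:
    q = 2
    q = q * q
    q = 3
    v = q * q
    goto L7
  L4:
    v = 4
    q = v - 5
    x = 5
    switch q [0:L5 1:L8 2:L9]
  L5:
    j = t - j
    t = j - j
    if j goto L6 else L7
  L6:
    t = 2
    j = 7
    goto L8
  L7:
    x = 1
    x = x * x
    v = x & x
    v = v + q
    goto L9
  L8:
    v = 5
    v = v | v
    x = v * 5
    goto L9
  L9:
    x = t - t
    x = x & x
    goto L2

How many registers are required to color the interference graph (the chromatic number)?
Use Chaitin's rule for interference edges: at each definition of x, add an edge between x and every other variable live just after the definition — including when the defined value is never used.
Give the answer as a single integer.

Answer: 4

Derivation:
Block summaries:
  L0: def={j,t} ue=∅
  L1: def={x} ue={j}
  L2: def={t} ue=∅
  L3: def={q,v} ue=∅
  L4: def={q,v,x} ue=∅
  L5: def={j,t} ue={j,t}
  L6: def={j,t} ue=∅
  L7: def={v,x} ue={q}
  L8: def={v,x} ue=∅
  L9: def={x} ue={t}

Backward fixpoint:
  live L0: ∅→{j}
  live L1: {j}→∅
  live L2: {j}→{j,t}
  live L3: {j,t}→{j,q,t}
  live L4: {j,t}→{j,q,t}
  live L5: {j,q,t}→{j,q,t}
  live L6: ∅→{j,t}
  live L7: {j,q,t}→{j,t}
  live L8: {j,t}→{j,t}
  live L9: {j,t}→{j}

Interfere edges:
  j — {q,t,v,x}
  q — {j,t,v,x}
  t — {j,q,v,x}
  v — {j,q,t}
  x — {j,q,t}

Registers:
  lower bound: {j,q,t,v} mutually conflict ⇒ χ ≥ 4
  assign j→R0 q→R1 t→R2 v→R3 x→R3 — no edge inside a register ⇒ χ ≤ 4
  χ = 4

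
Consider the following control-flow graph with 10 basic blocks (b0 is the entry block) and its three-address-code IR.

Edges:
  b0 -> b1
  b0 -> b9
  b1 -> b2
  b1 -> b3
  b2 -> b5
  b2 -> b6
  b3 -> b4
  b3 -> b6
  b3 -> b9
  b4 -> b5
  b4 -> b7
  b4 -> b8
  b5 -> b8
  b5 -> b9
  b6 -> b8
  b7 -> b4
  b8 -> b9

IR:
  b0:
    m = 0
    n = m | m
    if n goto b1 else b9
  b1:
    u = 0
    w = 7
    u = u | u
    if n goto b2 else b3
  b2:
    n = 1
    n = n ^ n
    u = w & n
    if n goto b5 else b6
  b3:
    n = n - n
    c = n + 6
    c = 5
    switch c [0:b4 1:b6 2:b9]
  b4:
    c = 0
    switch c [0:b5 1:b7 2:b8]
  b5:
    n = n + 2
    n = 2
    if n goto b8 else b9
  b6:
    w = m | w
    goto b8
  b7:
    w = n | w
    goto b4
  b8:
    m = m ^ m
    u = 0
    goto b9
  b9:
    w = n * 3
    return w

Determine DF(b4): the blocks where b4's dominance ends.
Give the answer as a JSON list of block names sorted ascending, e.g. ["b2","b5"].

idom tree: b1←b0 b2←b1 b3←b1 b4←b3 b5←b1 b6←b1 b7←b4 b8←b1 b9←b0
Dom∩ at merges:
  b4: preds {b3,b7}: {b0,b1,b3} ∩ {b0,b1,b3,b4,b7} = {b0,b1,b3}; idom=b3
  b5: preds {b2,b4}: {b0,b1,b2} ∩ {b0,b1,b3,b4} = {b0,b1}; idom=b1
  b6: preds {b2,b3}: {b0,b1,b2} ∩ {b0,b1,b3} = {b0,b1}; idom=b1
  b8: preds {b4,b5,b6}: {b0,b1,b3,b4} ∩ {b0,b1,b5} ∩ {b0,b1,b6} = {b0,b1}; idom=b1
  b9: preds {b0,b3,b5,b8}: {b0} ∩ {b0,b1,b3} ∩ {b0,b1,b5} ∩ {b0,b1,b8} = {b0}; idom=b0

DF walk-up:
  join b4 pred b3: · stop@b3
  join b4 pred b7: b7→b4 stop@b3
  join b5 pred b2: b2 stop@b1
  join b5 pred b4: b4→b3 stop@b1
  join b6 pred b2: b2 stop@b1
  join b6 pred b3: b3 stop@b1
  join b8 pred b4: b4→b3 stop@b1
  join b8 pred b5: b5 stop@b1
  join b8 pred b6: b6 stop@b1
  join b9 pred b0: · stop@b0
  join b9 pred b3: b3→b1 stop@b0
  join b9 pred b5: b5→b1 stop@b0
  join b9 pred b8: b8→b1 stop@b0
  DF(b0)=∅
  DF(b1)={b9}
  DF(b2)={b5,b6}
  DF(b3)={b5,b6,b8,b9}
  DF(b4)={b4,b5,b8}
  DF(b5)={b8,b9}
  DF(b6)={b8}
  DF(b7)={b4}
  DF(b8)={b9}
  DF(b9)=∅

DF(b4) = ["b4", "b5", "b8"]

Answer: ["b4", "b5", "b8"]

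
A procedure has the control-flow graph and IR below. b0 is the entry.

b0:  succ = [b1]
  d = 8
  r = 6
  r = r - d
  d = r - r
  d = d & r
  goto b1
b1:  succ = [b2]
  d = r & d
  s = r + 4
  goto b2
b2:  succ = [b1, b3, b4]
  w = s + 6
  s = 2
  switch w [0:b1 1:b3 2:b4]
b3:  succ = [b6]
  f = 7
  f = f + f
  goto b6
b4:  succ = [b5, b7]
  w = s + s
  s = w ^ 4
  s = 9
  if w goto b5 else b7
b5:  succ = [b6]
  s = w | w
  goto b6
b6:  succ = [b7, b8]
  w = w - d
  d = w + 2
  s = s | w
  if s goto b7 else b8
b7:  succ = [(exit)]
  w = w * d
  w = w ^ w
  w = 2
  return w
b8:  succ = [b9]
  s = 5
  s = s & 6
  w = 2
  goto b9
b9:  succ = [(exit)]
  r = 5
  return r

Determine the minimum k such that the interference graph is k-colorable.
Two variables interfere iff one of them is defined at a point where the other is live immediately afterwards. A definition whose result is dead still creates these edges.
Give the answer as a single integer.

Answer: 4

Analysis:
def/use:
  b0: def={d,r} ue=∅
  b1: def={d,s} ue={d,r}
  b2: def={s,w} ue={s}
  b3: def={f} ue=∅
  b4: def={s,w} ue={s}
  b5: def={s} ue={w}
  b6: def={d,s,w} ue={d,s,w}
  b7: def={w} ue={d,w}
  b8: def={s,w} ue=∅
  b9: def={r} ue=∅

Backward fixpoint:
  b0: in=∅ out={d,r}
  b1: in={d,r} out={d,r,s}
  b2: in={d,r,s} out={d,r,s,w}
  b3: in={d,s,w} out={d,s,w}
  b4: in={d,s} out={d,w}
  b5: in={d,w} out={d,s,w}
  b6: in={d,s,w} out={d,w}
  b7: in={d,w} out=∅
  b8: in=∅ out=∅
  b9: in=∅ out=∅

Interference:
  d: {f,r,s,w}
  f: {d,s,w}
  r: {d,s,w}
  s: {d,f,r,w}
  w: {d,f,r,s}

Chromatic number:
  {d,f,s,w} pairwise interfere (4-clique) ⇒ χ ≥ 4
  assign d→c0 f→c3 r→c3 s→c1 w→c2 — no edge inside a register ⇒ χ ≤ 4
  χ = 4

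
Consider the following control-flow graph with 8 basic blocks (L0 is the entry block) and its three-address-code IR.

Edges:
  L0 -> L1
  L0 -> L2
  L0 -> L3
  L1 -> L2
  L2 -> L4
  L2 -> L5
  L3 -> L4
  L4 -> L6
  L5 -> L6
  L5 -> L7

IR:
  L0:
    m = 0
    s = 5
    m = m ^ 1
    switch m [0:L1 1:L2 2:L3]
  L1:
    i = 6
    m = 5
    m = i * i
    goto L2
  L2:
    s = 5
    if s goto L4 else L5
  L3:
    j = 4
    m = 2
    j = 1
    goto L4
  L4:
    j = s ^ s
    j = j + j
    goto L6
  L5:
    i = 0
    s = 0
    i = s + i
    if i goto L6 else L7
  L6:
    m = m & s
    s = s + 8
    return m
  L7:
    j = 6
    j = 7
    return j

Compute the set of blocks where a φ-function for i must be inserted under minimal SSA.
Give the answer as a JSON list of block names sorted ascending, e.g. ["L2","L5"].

idom tree: L1←L0 L2←L0 L3←L0 L4←L0 L5←L2 L6←L0 L7←L5
Join-block Dom:
  L2: preds {L0,L1}: {L0} ∩ {L0,L1} = {L0}; idom=L0
  L4: preds {L2,L3}: {L0,L2} ∩ {L0,L3} = {L0}; idom=L0
  L6: preds {L4,L5}: {L0,L4} ∩ {L0,L2,L5} = {L0}; idom=L0

DF derivation:
  join L2 pred L0: · stop@L0
  join L2 pred L1: L1 stop@L0
  join L4 pred L2: L2 stop@L0
  join L4 pred L3: L3 stop@L0
  join L6 pred L4: L4 stop@L0
  join L6 pred L5: L5→L2 stop@L0
  L0: DF=∅
  L1: DF={L2}
  L2: DF={L4,L6}
  L3: DF={L4}
  L4: DF={L6}
  L5: DF={L6}
  L6: DF=∅
  L7: DF=∅

φ for i: defs {L1,L5}
  DF⁺ = {L2,L4,L6}

Answer: ["L2", "L4", "L6"]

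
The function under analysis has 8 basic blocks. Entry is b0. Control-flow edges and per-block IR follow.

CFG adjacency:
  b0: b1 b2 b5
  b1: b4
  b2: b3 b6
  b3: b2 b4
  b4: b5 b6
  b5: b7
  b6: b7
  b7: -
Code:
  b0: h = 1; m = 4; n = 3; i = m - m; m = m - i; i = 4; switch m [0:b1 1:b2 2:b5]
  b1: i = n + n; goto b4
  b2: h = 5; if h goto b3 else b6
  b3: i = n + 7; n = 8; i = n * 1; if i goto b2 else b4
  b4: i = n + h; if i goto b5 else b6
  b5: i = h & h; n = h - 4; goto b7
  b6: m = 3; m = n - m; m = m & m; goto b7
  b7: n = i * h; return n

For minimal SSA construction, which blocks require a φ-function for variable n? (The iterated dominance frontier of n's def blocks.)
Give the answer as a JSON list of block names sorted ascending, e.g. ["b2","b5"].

Answer: ["b2", "b4", "b5", "b6", "b7"]

Working:
idom tree: b1←b0 b2←b0 b3←b2 b4←b0 b5←b0 b6←b0 b7←b0
Dom at joins:
  b2: preds {b0,b3}: {b0} ∩ {b0,b2,b3} = {b0}; idom=b0
  b4: preds {b1,b3}: {b0,b1} ∩ {b0,b2,b3} = {b0}; idom=b0
  b5: preds {b0,b4}: {b0} ∩ {b0,b4} = {b0}; idom=b0
  b6: preds {b2,b4}: {b0,b2} ∩ {b0,b4} = {b0}; idom=b0
  b7: preds {b5,b6}: {b0,b5} ∩ {b0,b6} = {b0}; idom=b0

DF derivation:
  b2←b0: walk · to b0
  b2←b3: walk b3→b2 to b0
  b4←b1: walk b1 to b0
  b4←b3: walk b3→b2 to b0
  b5←b0: walk · to b0
  b5←b4: walk b4 to b0
  b6←b2: walk b2 to b0
  b6←b4: walk b4 to b0
  b7←b5: walk b5 to b0
  b7←b6: walk b6 to b0
  DF(b0)=∅
  DF(b1)={b4}
  DF(b2)={b2,b4,b6}
  DF(b3)={b2,b4}
  DF(b4)={b5,b6}
  DF(b5)={b7}
  DF(b6)={b7}
  DF(b7)=∅

φ for n: defs {b0,b3,b5,b7}
  DF⁺ = {b2,b4,b5,b6,b7}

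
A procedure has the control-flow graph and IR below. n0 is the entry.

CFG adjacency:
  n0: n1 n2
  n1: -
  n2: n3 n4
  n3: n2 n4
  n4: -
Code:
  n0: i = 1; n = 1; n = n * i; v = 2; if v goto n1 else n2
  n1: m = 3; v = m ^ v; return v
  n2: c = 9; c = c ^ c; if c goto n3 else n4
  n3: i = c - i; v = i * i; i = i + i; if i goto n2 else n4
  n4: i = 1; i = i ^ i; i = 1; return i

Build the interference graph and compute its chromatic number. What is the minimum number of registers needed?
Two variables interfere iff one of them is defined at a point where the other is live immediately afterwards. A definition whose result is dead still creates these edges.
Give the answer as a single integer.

def/use:
  n0: def={i,n,v} ue=∅
  n1: def={m,v} ue={v}
  n2: def={c} ue=∅
  n3: def={i,v} ue={c,i}
  n4: def={i} ue=∅

Liveness:
  live n0: ∅→{i,v}
  live n1: {v}→∅
  live n2: {i}→{c,i}
  live n3: {c,i}→{i}
  live n4: ∅→∅

Interfere edges:
  c — {i}
  i — {c,n,v}
  m — {v}
  n — {i}
  v — {i,m}

Registers:
  lower bound: {c,i} mutually conflict ⇒ χ ≥ 2
  assign c→R1 i→R0 m→R0 n→R1 v→R1 — no edge inside a register ⇒ χ ≤ 2
  χ = 2

Answer: 2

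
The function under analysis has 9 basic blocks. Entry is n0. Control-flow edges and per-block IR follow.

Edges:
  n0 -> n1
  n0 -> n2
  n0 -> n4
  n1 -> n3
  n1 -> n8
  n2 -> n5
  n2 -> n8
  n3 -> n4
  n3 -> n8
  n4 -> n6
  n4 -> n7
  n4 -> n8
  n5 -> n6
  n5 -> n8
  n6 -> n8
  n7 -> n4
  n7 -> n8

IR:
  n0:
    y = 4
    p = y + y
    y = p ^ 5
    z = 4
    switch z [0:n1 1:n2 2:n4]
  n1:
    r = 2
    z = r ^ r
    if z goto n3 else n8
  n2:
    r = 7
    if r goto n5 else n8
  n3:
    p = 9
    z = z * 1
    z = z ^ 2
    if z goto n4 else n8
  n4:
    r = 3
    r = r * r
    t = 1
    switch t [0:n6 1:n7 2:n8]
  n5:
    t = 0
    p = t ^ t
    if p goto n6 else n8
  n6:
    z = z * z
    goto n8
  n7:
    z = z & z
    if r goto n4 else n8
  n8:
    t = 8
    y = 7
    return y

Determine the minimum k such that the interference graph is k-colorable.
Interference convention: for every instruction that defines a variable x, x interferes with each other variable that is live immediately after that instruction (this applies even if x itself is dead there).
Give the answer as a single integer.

Per-block:
  n0: def={p,y,z} ue=∅
  n1: def={r,z} ue=∅
  n2: def={r} ue=∅
  n3: def={p,z} ue={z}
  n4: def={r,t} ue=∅
  n5: def={p,t} ue=∅
  n6: def={z} ue={z}
  n7: def={z} ue={r,z}
  n8: def={t,y} ue=∅

Backward fixpoint:
  n0: in=∅ out={z}
  n1: in=∅ out={z}
  n2: in={z} out={z}
  n3: in={z} out={z}
  n4: in={z} out={r,z}
  n5: in={z} out={z}
  n6: in={z} out=∅
  n7: in={r,z} out={z}
  n8: in=∅ out=∅

Interference:
  p↔{z}
  r↔{t,z}
  t↔{r,z}
  y↔∅
  z↔{p,r,t}

Registers:
  clique {r,t,z} ⇒ need ≥ 3
  assign p→r1 r→r1 t→r2 y→r0 z→r0 — no edge inside a register ⇒ χ ≤ 3
  χ = 3

Answer: 3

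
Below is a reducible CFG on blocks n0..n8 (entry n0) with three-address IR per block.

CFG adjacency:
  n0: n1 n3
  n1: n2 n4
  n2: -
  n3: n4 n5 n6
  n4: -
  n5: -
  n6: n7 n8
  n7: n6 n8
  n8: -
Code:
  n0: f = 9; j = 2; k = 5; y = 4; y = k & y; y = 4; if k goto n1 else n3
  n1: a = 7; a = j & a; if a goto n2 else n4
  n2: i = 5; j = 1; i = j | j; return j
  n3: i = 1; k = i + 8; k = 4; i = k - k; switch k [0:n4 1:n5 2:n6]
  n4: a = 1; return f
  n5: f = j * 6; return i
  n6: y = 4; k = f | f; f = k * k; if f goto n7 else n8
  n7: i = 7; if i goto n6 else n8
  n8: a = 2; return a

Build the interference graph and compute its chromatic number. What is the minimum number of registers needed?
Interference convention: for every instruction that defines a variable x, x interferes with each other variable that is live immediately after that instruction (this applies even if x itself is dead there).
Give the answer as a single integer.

Block summaries:
  n0 def {f,j,k,y} use ∅
  n1 def {a} use {j}
  n2 def {i,j} use ∅
  n3 def {i,k} use ∅
  n4 def {a} use {f}
  n5 def {f} use {i,j}
  n6 def {f,k,y} use {f}
  n7 def {i} use ∅
  n8 def {a} use ∅

Backward fixpoint:
  n0 li=∅ lo={f,j}
  n1 li={f,j} lo={f}
  n2 li=∅ lo=∅
  n3 li={f,j} lo={f,i,j}
  n4 li={f} lo=∅
  n5 li={i,j} lo=∅
  n6 li={f} lo={f}
  n7 li={f} lo={f}
  n8 li=∅ lo=∅

Conflict graph:
  a — {f,j}
  f — {a,i,j,k,y}
  i — {f,j,k}
  j — {a,f,i,k,y}
  k — {f,i,j,y}
  y — {f,j,k}

Chromatic number:
  clique {f,i,j,k} ⇒ need ≥ 4
  4-colouring: R0={f}  R1={j}  R2={a,k}  R3={i,y}
  χ = 4

Answer: 4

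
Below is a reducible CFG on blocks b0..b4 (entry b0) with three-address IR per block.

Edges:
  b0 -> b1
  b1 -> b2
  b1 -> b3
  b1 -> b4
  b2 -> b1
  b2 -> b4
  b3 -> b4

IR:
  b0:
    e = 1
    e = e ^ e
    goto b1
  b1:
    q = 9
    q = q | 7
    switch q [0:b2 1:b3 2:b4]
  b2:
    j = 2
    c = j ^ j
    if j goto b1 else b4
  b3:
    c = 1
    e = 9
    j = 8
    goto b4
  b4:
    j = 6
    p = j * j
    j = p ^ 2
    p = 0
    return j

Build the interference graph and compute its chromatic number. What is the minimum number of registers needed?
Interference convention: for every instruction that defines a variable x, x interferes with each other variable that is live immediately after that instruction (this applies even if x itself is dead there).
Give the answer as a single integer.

Answer: 2

Analysis:
def/use:
  b0 def {e} use ∅
  b1 def {q} use ∅
  b2 def {c,j} use ∅
  b3 def {c,e,j} use ∅
  b4 def {j,p} use ∅

Backward fixpoint:
  b0: in=∅ out=∅
  b1: in=∅ out=∅
  b2: in=∅ out=∅
  b3: in=∅ out=∅
  b4: in=∅ out=∅

Interfere edges:
  c↔{j}
  e↔∅
  j↔{c,p}
  p↔{j}
  q↔∅

Colouring:
  clique {c,j} ⇒ need ≥ 2
  2-colouring: R0={e,j,q}  R1={c,p}
  χ = 2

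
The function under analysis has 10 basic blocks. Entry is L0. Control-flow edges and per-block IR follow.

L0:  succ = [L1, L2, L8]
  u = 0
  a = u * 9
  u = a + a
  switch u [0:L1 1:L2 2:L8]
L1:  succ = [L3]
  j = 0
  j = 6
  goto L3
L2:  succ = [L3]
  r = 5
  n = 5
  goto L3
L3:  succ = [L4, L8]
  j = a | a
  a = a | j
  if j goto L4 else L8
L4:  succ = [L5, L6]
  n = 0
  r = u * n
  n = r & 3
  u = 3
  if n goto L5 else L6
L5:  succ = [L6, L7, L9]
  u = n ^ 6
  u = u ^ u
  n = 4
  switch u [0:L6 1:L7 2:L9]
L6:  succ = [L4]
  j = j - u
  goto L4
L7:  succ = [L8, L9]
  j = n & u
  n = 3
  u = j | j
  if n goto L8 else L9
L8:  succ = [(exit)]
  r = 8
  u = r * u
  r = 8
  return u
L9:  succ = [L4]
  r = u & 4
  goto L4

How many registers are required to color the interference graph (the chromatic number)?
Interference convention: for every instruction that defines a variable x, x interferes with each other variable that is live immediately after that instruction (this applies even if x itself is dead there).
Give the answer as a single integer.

Answer: 4

Analysis:
def/use:
  L0: def={a,u} ue=∅
  L1: def={j} ue=∅
  L2: def={n,r} ue=∅
  L3: def={a,j} ue={a}
  L4: def={n,r,u} ue={u}
  L5: def={n,u} ue={n}
  L6: def={j} ue={j,u}
  L7: def={j,n,u} ue={n,u}
  L8: def={r,u} ue={u}
  L9: def={r} ue={u}

Backward fixpoint:
  L0: in=∅ out={a,u}
  L1: in={a,u} out={a,u}
  L2: in={a,u} out={a,u}
  L3: in={a,u} out={j,u}
  L4: in={j,u} out={j,n,u}
  L5: in={j,n} out={j,n,u}
  L6: in={j,u} out={j,u}
  L7: in={n,u} out={j,u}
  L8: in={u} out=∅
  L9: in={j,u} out={j,u}

Conflict graph:
  a↔{j,n,r,u}
  j↔{a,n,r,u}
  n↔{a,j,u}
  r↔{a,j,u}
  u↔{a,j,n,r}

Registers:
  clique {a,j,n,u} ⇒ need ≥ 4
  assign a→r0 j→r1 n→r3 r→r3 u→r2 — no edge inside a register ⇒ χ ≤ 4
  χ = 4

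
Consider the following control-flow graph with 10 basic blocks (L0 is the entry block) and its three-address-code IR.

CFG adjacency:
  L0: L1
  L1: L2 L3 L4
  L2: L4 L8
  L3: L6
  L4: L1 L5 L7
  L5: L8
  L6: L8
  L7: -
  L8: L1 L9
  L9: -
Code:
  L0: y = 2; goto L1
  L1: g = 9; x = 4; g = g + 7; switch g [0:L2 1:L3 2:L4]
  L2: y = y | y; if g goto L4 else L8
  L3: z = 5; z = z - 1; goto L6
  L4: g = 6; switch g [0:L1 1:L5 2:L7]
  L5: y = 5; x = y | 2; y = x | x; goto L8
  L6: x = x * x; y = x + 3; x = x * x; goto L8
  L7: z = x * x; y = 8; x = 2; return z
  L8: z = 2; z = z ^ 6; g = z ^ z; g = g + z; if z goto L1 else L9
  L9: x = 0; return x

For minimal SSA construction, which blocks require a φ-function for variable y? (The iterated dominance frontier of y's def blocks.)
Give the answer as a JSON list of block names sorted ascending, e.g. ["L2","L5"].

idom tree: L1←L0 L2←L1 L3←L1 L4←L1 L5←L4 L6←L3 L7←L4 L8←L1 L9←L8
Dom∩ at merges:
  L1: preds {L0,L4,L8}: {L0} ∩ {L0,L1,L4} ∩ {L0,L1,L8} = {L0}; idom=L0
  L4: preds {L1,L2}: {L0,L1} ∩ {L0,L1,L2} = {L0,L1}; idom=L1
  L8: preds {L2,L5,L6}: {L0,L1,L2} ∩ {L0,L1,L4,L5} ∩ {L0,L1,L3,L6} = {L0,L1}; idom=L1

DF walk-up:
  join L1 pred L0: · stop@L0
  join L1 pred L4: L4→L1 stop@L0
  join L1 pred L8: L8→L1 stop@L0
  join L4 pred L1: · stop@L1
  join L4 pred L2: L2 stop@L1
  join L8 pred L2: L2 stop@L1
  join L8 pred L5: L5→L4 stop@L1
  join L8 pred L6: L6→L3 stop@L1
  DF(L0)=∅
  DF(L1)={L1}
  DF(L2)={L4,L8}
  DF(L3)={L8}
  DF(L4)={L1,L8}
  DF(L5)={L8}
  DF(L6)={L8}
  DF(L7)=∅
  DF(L8)={L1}
  DF(L9)=∅

φ for y: defs {L0,L2,L5,L6,L7}
  DF⁺ = {L1,L4,L8}

Answer: ["L1", "L4", "L8"]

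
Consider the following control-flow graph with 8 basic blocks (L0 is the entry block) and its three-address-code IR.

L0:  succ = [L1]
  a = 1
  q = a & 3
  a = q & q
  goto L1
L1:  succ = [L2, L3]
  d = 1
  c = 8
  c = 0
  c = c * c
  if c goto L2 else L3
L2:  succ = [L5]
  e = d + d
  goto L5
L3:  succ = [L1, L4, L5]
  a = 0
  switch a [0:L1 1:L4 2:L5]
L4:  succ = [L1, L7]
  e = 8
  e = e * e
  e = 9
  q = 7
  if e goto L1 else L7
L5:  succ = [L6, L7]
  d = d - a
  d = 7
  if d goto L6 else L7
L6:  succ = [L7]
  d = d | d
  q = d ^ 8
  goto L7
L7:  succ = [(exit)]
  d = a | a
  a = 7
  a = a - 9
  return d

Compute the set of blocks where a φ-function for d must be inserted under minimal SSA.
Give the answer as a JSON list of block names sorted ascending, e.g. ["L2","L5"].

idom tree: L1←L0 L2←L1 L3←L1 L4←L3 L5←L1 L6←L5 L7←L1
Join-block Dom:
  L1: preds {L0,L3,L4}: {L0} ∩ {L0,L1,L3} ∩ {L0,L1,L3,L4} = {L0}; idom=L0
  L5: preds {L2,L3}: {L0,L1,L2} ∩ {L0,L1,L3} = {L0,L1}; idom=L1
  L7: preds {L4,L5,L6}: {L0,L1,L3,L4} ∩ {L0,L1,L5} ∩ {L0,L1,L5,L6} = {L0,L1}; idom=L1

Frontier:
  L1←L0: walk · to L0
  L1←L3: walk L3→L1 to L0
  L1←L4: walk L4→L3→L1 to L0
  L5←L2: walk L2 to L1
  L5←L3: walk L3 to L1
  L7←L4: walk L4→L3 to L1
  L7←L5: walk L5 to L1
  L7←L6: walk L6→L5 to L1
  L0 → ∅
  L1 → {L1}
  L2 → {L5}
  L3 → {L1,L5,L7}
  L4 → {L1,L7}
  L5 → {L7}
  L6 → {L7}
  L7 → ∅

φ for d: defs {L1,L5,L6,L7}
  DF⁺ = {L1,L7}

Answer: ["L1", "L7"]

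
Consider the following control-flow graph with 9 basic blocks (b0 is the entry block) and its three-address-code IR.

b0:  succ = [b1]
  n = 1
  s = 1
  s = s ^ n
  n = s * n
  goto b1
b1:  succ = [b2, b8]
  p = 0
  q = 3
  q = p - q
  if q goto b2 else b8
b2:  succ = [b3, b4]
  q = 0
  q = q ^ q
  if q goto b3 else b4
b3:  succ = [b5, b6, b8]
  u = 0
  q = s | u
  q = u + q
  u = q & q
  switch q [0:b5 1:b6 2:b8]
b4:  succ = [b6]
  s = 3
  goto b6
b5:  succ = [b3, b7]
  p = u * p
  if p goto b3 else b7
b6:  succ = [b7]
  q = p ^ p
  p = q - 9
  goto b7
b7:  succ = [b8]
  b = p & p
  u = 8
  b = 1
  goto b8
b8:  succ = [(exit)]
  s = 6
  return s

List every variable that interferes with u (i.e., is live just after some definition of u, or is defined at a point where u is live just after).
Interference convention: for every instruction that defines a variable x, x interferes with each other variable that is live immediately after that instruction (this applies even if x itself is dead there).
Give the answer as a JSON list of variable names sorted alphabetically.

Block summaries:
  b0: def={n,s} ue=∅
  b1: def={p,q} ue=∅
  b2: def={q} ue=∅
  b3: def={q,u} ue={s}
  b4: def={s} ue=∅
  b5: def={p} ue={p,u}
  b6: def={p,q} ue={p}
  b7: def={b,u} ue={p}
  b8: def={s} ue=∅

Backward fixpoint:
  b0 li=∅ lo={s}
  b1 li={s} lo={p,s}
  b2 li={p,s} lo={p,s}
  b3 li={p,s} lo={p,s,u}
  b4 li={p} lo={p}
  b5 li={p,s,u} lo={p,s}
  b6 li={p} lo={p}
  b7 li={p} lo=∅
  b8 li=∅ lo=∅

Interfere edges:
  b↔∅
  n↔{s}
  p↔{q,s,u}
  q↔{p,s,u}
  s↔{n,p,q,u}
  u↔{p,q,s}

N(u) = ["p", "q", "s"]

Answer: ["p", "q", "s"]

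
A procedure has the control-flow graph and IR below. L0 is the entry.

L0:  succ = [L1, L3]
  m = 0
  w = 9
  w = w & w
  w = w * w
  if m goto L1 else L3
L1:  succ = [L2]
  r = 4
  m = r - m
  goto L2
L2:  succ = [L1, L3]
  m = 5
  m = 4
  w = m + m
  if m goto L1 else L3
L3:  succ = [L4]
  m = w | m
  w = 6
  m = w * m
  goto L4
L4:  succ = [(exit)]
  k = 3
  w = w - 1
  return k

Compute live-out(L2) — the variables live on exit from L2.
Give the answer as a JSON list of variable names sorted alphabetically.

Answer: ["m", "w"]

Analysis:
Block summaries:
  L0 def {m,w} use ∅
  L1 def {m,r} use {m}
  L2 def {m,w} use ∅
  L3 def {m,w} use {m,w}
  L4 def {k,w} use {w}

Backward fixpoint:
  L0 li=∅ lo={m,w}
  L1 li={m} lo=∅
  L2 li=∅ lo={m,w}
  L3 li={m,w} lo={w}
  L4 li={w} lo=∅

live-out(L2) = ["m", "w"]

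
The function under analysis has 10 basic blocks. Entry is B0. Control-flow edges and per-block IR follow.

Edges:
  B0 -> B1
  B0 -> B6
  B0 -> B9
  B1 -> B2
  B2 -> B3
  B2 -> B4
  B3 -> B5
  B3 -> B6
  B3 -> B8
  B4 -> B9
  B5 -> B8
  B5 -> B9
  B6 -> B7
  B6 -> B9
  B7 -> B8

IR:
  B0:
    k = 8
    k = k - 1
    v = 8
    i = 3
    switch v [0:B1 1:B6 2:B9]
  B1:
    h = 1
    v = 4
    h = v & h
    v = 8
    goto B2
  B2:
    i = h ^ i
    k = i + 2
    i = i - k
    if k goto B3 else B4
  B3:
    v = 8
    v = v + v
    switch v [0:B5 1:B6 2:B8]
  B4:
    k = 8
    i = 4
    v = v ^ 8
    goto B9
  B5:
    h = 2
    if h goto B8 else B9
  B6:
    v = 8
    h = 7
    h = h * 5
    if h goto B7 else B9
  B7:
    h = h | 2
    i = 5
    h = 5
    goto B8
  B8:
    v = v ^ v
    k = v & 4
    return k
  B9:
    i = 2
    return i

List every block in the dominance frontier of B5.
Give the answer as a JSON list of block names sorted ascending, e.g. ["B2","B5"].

idom tree: B1←B0 B2←B1 B3←B2 B4←B2 B5←B3 B6←B0 B7←B6 B8←B0 B9←B0
Dom∩ at merges:
  B6: preds {B0,B3}: {B0} ∩ {B0,B1,B2,B3} = {B0}; idom=B0
  B8: preds {B3,B5,B7}: {B0,B1,B2,B3} ∩ {B0,B1,B2,B3,B5} ∩ {B0,B6,B7} = {B0}; idom=B0
  B9: preds {B0,B4,B5,B6}: {B0} ∩ {B0,B1,B2,B4} ∩ {B0,B1,B2,B3,B5} ∩ {B0,B6} = {B0}; idom=B0

DF walk-up:
  join B6 pred B0: · stop@B0
  join B6 pred B3: B3→B2→B1 stop@B0
  join B8 pred B3: B3→B2→B1 stop@B0
  join B8 pred B5: B5→B3→B2→B1 stop@B0
  join B8 pred B7: B7→B6 stop@B0
  join B9 pred B0: · stop@B0
  join B9 pred B4: B4→B2→B1 stop@B0
  join B9 pred B5: B5→B3→B2→B1 stop@B0
  join B9 pred B6: B6 stop@B0
  B0 → ∅
  B1 → {B6,B8,B9}
  B2 → {B6,B8,B9}
  B3 → {B6,B8,B9}
  B4 → {B9}
  B5 → {B8,B9}
  B6 → {B8,B9}
  B7 → {B8}
  B8 → ∅
  B9 → ∅

DF(B5) = ["B8", "B9"]

Answer: ["B8", "B9"]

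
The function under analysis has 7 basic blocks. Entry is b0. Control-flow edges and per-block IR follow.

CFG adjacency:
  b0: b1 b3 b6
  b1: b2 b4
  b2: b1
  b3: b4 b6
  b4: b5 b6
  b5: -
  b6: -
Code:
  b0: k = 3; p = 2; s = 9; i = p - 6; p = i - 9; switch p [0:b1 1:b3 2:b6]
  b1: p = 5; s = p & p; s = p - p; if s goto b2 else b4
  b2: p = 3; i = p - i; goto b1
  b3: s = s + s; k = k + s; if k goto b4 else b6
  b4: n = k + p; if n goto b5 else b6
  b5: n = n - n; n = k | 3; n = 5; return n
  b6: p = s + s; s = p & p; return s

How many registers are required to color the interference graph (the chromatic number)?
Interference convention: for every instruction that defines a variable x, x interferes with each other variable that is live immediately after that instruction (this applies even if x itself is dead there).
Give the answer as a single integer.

def/use:
  b0: {i,k,p,s} / ∅
  b1: {p,s} / ∅
  b2: {i,p} / {i}
  b3: {k,s} / {k,s}
  b4: {n} / {k,p}
  b5: {n} / {k,n}
  b6: {p,s} / {s}

Backward fixpoint:
  b0: in=∅ out={i,k,p,s}
  b1: in={i,k} out={i,k,p,s}
  b2: in={i,k} out={i,k}
  b3: in={k,p,s} out={k,p,s}
  b4: in={k,p,s} out={k,n,s}
  b5: in={k,n} out=∅
  b6: in={s} out=∅

Interference:
  i: {k,p,s}
  k: {i,n,p,s}
  n: {k,s}
  p: {i,k,s}
  s: {i,k,n,p}

Chromatic number:
  {i,k,p,s} pairwise interfere (4-clique) ⇒ χ ≥ 4
  assign i→r2 k→r0 n→r2 p→r3 s→r1 — no edge inside a register ⇒ χ ≤ 4
  χ = 4

Answer: 4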